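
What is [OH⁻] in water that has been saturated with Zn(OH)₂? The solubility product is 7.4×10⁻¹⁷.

Zn(OH)₂(s) ⇌ Zn²⁺(aq) + 2 OH⁻(aq)
If s mol/L of Zn(OH)₂ dissolves, [Zn²⁺] = s and [OH⁻] = 2s.
Ksp = [Zn²⁺][OH⁻]^2 = s · (2s)^2 = 4s^3 = 7.4×10⁻¹⁷
s = 2.6×10⁻⁶ mol L⁻¹
[OH⁻] = 2s = 5.3×10⁻⁶ mol L⁻¹

5.3×10⁻⁶ M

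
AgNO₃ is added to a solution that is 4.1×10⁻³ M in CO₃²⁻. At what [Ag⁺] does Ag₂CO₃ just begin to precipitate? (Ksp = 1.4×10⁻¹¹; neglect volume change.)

A salt starts to precipitate once the ion product Q reaches its Ksp.
Ag₂CO₃(s) ⇌ 2 Ag⁺(aq) + CO₃²⁻(aq)
Ksp = [Ag⁺]^2[CO₃²⁻] = [Ag⁺]^2(4.1×10⁻³)
[Ag⁺]^2 = 1.4×10⁻¹¹ / (4.1×10⁻³) = 3.4×10⁻⁹
[Ag⁺] = 5.8×10⁻⁵ M

5.8×10⁻⁵ M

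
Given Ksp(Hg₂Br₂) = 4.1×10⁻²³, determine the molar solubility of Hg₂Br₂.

2.2×10⁻⁸ M

Hg₂Br₂(s) ⇌ Hg₂²⁺(aq) + 2 Br⁻(aq)
Let s be the molar solubility. Then [Hg₂²⁺] = s and [Br⁻] = 2s.
Ksp = [Hg₂²⁺][Br⁻]^2 = s · (2s)^2 = 4s^3
4s^3 = 4.1×10⁻²³  ⇒  s^3 = 1.0×10⁻²³
Taking the 3rd root, s = 2.2×10⁻⁸ mol L⁻¹.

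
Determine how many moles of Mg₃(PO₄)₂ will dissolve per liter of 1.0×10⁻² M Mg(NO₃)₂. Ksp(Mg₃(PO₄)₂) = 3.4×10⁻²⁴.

9.2×10⁻¹⁰ M

Mg₃(PO₄)₂(s) ⇌ 3 Mg²⁺(aq) + 2 PO₄³⁻(aq)
Let s be the solubility of Mg₃(PO₄)₂ here. The common ion gives [Mg²⁺] ≈ 1.0×10⁻² M, and [PO₄³⁻] = 2s.
Ksp = [Mg²⁺]^3[PO₄³⁻]^2 = (1.0×10⁻²)^3(2s)^2
(2s)^2 = 3.4×10⁻²⁴ / (1.0×10⁻²)^3 = 3.4×10⁻¹⁸
s = 9.2×10⁻¹⁰ M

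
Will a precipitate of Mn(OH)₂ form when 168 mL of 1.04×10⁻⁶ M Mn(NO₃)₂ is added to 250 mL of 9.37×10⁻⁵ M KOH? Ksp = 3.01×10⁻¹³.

The combined volume is 418 mL.
[Mn²⁺] = (1.04×10⁻⁶)(168)/418 = 4.18×10⁻⁷ M
[OH⁻] = (9.37×10⁻⁵)(250)/418 = 5.60×10⁻⁵ M
Q = [Mn²⁺][OH⁻]^2 = 1.31×10⁻¹⁵
Since Q (1.31×10⁻¹⁵) is less than Ksp (3.01×10⁻¹³), no Mn(OH)₂ precipitates.

No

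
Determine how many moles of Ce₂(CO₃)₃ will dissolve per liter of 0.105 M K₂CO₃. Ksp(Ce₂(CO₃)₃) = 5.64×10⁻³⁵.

Ce₂(CO₃)₃(s) ⇌ 2 Ce³⁺(aq) + 3 CO₃²⁻(aq)
CO₃²⁻ is already present at 0.105 M. If s mol/L of Ce₂(CO₃)₃ dissolves, [Ce³⁺] = 2s while [CO₃²⁻] ≈ 0.105 M.
Ksp = [Ce³⁺]^2[CO₃²⁻]^3 = (2s)^2(0.105)^3
(2s)^2 = 5.64×10⁻³⁵ / (0.105)^3 = 4.87×10⁻³²
s = 1.10×10⁻¹⁶ M

1.10×10⁻¹⁶ M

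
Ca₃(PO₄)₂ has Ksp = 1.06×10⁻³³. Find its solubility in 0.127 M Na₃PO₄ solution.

1.35×10⁻¹¹ M

Ca₃(PO₄)₂(s) ⇌ 3 Ca²⁺(aq) + 2 PO₄³⁻(aq)
Let s be the solubility of Ca₃(PO₄)₂ here. The common ion gives [PO₄³⁻] ≈ 0.127 M, and [Ca²⁺] = 3s.
Ksp = [Ca²⁺]^3[PO₄³⁻]^2 = (3s)^3(0.127)^2
(3s)^3 = 1.06×10⁻³³ / (0.127)^2 = 6.57×10⁻³²
s = 1.35×10⁻¹¹ M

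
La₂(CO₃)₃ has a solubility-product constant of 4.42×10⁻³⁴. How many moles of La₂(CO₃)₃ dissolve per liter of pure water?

La₂(CO₃)₃(s) ⇌ 2 La³⁺(aq) + 3 CO₃²⁻(aq)
Call the molar solubility s, so that [La³⁺] = 2s and [CO₃²⁻] = 3s.
Ksp = [La³⁺]^2[CO₃²⁻]^3 = (2s)^2 · (3s)^3 = 108s^5
108s^5 = 4.42×10⁻³⁴  ⇒  s^5 = 4.09×10⁻³⁶
Taking the 5th root, s = 8.36×10⁻⁸ mol L⁻¹.

8.36×10⁻⁸ M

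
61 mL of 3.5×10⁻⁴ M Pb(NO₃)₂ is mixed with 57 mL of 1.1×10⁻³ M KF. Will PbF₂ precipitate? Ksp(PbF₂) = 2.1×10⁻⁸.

No

Total volume after mixing = 61 + 57 = 118 mL.
[Pb²⁺] = (3.5×10⁻⁴)(61)/118 = 1.8×10⁻⁴ M
[F⁻] = (1.1×10⁻³)(57)/118 = 5.3×10⁻⁴ M
Q = [Pb²⁺][F⁻]^2 = 5.1×10⁻¹¹
Q = 5.1×10⁻¹¹ < Ksp = 2.1×10⁻⁸, so the solution is unsaturated and no precipitate forms.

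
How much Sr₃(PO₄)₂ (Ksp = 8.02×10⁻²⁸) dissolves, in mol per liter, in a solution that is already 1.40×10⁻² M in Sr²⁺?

Sr₃(PO₄)₂(s) ⇌ 3 Sr²⁺(aq) + 2 PO₄³⁻(aq)
Let s be the solubility of Sr₃(PO₄)₂ here. The common ion gives [Sr²⁺] ≈ 1.40×10⁻² M, and [PO₄³⁻] = 2s.
Ksp = [Sr²⁺]^3[PO₄³⁻]^2 = (1.40×10⁻²)^3(2s)^2
(2s)^2 = 8.02×10⁻²⁸ / (1.40×10⁻²)^3 = 2.92×10⁻²²
s = 8.55×10⁻¹² M

8.55×10⁻¹² M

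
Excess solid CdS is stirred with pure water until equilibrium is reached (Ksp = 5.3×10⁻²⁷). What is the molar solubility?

CdS(s) ⇌ Cd²⁺(aq) + S²⁻(aq)
If s mol/L of CdS dissolves, [Cd²⁺] = s and [S²⁻] = s.
Ksp = [Cd²⁺][S²⁻] = s · s = s^2
s^2 = 5.3×10⁻²⁷
s = 7.3×10⁻¹⁴ mol/L

7.3×10⁻¹⁴ M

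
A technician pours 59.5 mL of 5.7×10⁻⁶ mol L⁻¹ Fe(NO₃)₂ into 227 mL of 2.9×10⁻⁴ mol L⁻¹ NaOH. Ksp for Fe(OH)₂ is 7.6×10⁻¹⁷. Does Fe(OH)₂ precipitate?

Yes

Total volume after mixing = 59.5 + 227 = 286.5 mL.
[Fe²⁺] = (5.7×10⁻⁶)(59.5)/286.5 = 1.2×10⁻⁶ mol L⁻¹
[OH⁻] = (2.9×10⁻⁴)(227)/286.5 = 2.3×10⁻⁴ mol L⁻¹
Q = [Fe²⁺][OH⁻]^2 = 6.2×10⁻¹⁴
Because Q > Ksp (6.2×10⁻¹⁴ vs 7.6×10⁻¹⁷), a precipitate of Fe(OH)₂ forms.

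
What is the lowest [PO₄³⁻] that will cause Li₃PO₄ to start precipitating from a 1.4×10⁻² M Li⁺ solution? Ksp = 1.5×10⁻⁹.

5.5×10⁻⁴ M

A salt starts to precipitate once the ion product Q reaches its Ksp.
Li₃PO₄(s) ⇌ 3 Li⁺(aq) + PO₄³⁻(aq)
Ksp = [Li⁺]^3[PO₄³⁻] = [PO₄³⁻](1.4×10⁻²)^3
[PO₄³⁻] = 1.5×10⁻⁹ / (1.4×10⁻²)^3 = 5.5×10⁻⁴
[PO₄³⁻] = 5.5×10⁻⁴ M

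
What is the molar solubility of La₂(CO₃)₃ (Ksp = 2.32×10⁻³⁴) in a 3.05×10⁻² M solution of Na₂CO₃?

La₂(CO₃)₃(s) ⇌ 2 La³⁺(aq) + 3 CO₃²⁻(aq)
Let s be the solubility of La₂(CO₃)₃ here. The common ion gives [CO₃²⁻] ≈ 3.05×10⁻² M, and [La³⁺] = 2s.
Ksp = [La³⁺]^2[CO₃²⁻]^3 = (2s)^2(3.05×10⁻²)^3
(2s)^2 = 2.32×10⁻³⁴ / (3.05×10⁻²)^3 = 8.18×10⁻³⁰
s = 1.43×10⁻¹⁵ M

1.43×10⁻¹⁵ M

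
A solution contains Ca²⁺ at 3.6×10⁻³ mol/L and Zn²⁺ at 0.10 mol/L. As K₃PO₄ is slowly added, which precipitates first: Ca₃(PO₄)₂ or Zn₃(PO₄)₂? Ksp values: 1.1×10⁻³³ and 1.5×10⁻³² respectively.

Zn₃(PO₄)₂

Precipitation begins when Q = Ksp.
For Ca₃(PO₄)₂: [PO₄³⁻] = (Ksp/[Ca²⁺]^3)^(1/2) = 1.5×10⁻¹³ mol/L
For Zn₃(PO₄)₂: [PO₄³⁻] = (Ksp/[Zn²⁺]^3)^(1/2) = 3.9×10⁻¹⁵ mol/L
The smaller threshold [PO₄³⁻] is reached first, so Zn₃(PO₄)₂ precipitates first.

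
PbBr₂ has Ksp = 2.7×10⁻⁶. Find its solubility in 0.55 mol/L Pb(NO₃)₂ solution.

1.1×10⁻³ M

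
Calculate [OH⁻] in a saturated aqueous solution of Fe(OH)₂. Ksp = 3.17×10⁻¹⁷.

3.99×10⁻⁶ M

Fe(OH)₂(s) ⇌ Fe²⁺(aq) + 2 OH⁻(aq)
Let s be the molar solubility. Then [Fe²⁺] = s and [OH⁻] = 2s.
Ksp = [Fe²⁺][OH⁻]^2 = s · (2s)^2 = 4s^3 = 3.17×10⁻¹⁷
s = 1.99×10⁻⁶ M
[OH⁻] = 2s = 3.99×10⁻⁶ M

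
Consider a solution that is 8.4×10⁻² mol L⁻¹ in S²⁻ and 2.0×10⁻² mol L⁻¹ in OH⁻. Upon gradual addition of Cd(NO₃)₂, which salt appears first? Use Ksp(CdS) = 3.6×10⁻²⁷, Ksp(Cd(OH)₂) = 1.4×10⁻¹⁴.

CdS

The threshold for precipitation is Q = Ksp.
For CdS: [Cd²⁺] = (Ksp/[S²⁻]) = 4.3×10⁻²⁶ mol L⁻¹
For Cd(OH)₂: [Cd²⁺] = (Ksp/[OH⁻]^2) = 3.5×10⁻¹¹ mol L⁻¹
CdS requires the lower [Cd²⁺], so it precipitates first.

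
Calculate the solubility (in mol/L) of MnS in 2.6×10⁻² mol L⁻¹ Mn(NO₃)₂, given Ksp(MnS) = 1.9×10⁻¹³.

MnS(s) ⇌ Mn²⁺(aq) + S²⁻(aq)
Let s be the solubility of MnS here. The common ion gives [Mn²⁺] ≈ 2.6×10⁻² mol L⁻¹, and [S²⁻] = s.
Ksp = [Mn²⁺][S²⁻] = (2.6×10⁻²)s
s = 1.9×10⁻¹³ / (2.6×10⁻²) = 7.3×10⁻¹²
s = 7.3×10⁻¹² mol L⁻¹

7.3×10⁻¹² M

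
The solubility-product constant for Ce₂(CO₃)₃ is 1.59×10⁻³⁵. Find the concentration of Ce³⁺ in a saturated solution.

Ce₂(CO₃)₃(s) ⇌ 2 Ce³⁺(aq) + 3 CO₃²⁻(aq)
With molar solubility s: [Ce³⁺] = 2s, [CO₃²⁻] = 3s.
Ksp = [Ce³⁺]^2[CO₃²⁻]^3 = (2s)^2 · (3s)^3 = 108s^5 = 1.59×10⁻³⁵
s = 4.30×10⁻⁸ mol/L
[Ce³⁺] = 2s = 8.60×10⁻⁸ mol/L

8.60×10⁻⁸ M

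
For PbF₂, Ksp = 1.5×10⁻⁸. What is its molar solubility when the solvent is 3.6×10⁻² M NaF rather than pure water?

1.2×10⁻⁵ M

PbF₂(s) ⇌ Pb²⁺(aq) + 2 F⁻(aq)
Let s be the solubility of PbF₂ here. The common ion gives [F⁻] ≈ 3.6×10⁻² M, and [Pb²⁺] = s.
Ksp = [Pb²⁺][F⁻]^2 = s(3.6×10⁻²)^2
s = 1.5×10⁻⁸ / (3.6×10⁻²)^2 = 1.2×10⁻⁵
s = 1.2×10⁻⁵ M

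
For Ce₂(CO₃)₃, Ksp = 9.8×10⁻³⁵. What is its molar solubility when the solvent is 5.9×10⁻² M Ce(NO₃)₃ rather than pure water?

Ce₂(CO₃)₃(s) ⇌ 2 Ce³⁺(aq) + 3 CO₃²⁻(aq)
Ce³⁺ is already present at 5.9×10⁻² M. If s mol/L of Ce₂(CO₃)₃ dissolves, [CO₃²⁻] = 3s while [Ce³⁺] ≈ 5.9×10⁻² M.
Ksp = [Ce³⁺]^2[CO₃²⁻]^3 = (5.9×10⁻²)^2(3s)^3
(3s)^3 = 9.8×10⁻³⁵ / (5.9×10⁻²)^2 = 2.8×10⁻³²
s = 1.0×10⁻¹¹ M

1.0×10⁻¹¹ M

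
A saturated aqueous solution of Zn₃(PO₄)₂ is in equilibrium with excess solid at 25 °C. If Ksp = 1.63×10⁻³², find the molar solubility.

1.72×10⁻⁷ M

Zn₃(PO₄)₂(s) ⇌ 3 Zn²⁺(aq) + 2 PO₄³⁻(aq)
Let s be the molar solubility. Then [Zn²⁺] = 3s and [PO₄³⁻] = 2s.
Ksp = [Zn²⁺]^3[PO₄³⁻]^2 = (3s)^3 · (2s)^2 = 108s^5
108s^5 = 1.63×10⁻³²  ⇒  s^5 = 1.51×10⁻³⁴
Taking the 5th root, s = 1.72×10⁻⁷ mol/L.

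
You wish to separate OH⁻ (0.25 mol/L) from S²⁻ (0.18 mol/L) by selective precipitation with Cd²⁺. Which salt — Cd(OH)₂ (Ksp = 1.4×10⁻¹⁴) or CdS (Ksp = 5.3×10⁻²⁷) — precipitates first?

A salt starts to precipitate once the ion product Q reaches its Ksp.
For Cd(OH)₂: [Cd²⁺] = (Ksp/[OH⁻]^2) = 2.2×10⁻¹³ mol/L
For CdS: [Cd²⁺] = (Ksp/[S²⁻]) = 2.9×10⁻²⁶ mol/L
The smaller threshold [Cd²⁺] is reached first, so CdS precipitates first.

CdS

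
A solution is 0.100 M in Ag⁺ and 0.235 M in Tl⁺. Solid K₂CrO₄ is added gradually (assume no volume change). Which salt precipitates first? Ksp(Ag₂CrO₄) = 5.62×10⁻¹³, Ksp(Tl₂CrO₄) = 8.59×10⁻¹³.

Tl₂CrO₄

The threshold for precipitation is Q = Ksp.
For Ag₂CrO₄: [CrO₄²⁻] = (Ksp/[Ag⁺]^2) = 5.62×10⁻¹¹ M
For Tl₂CrO₄: [CrO₄²⁻] = (Ksp/[Tl⁺]^2) = 1.56×10⁻¹¹ M
Tl₂CrO₄ requires the lower [CrO₄²⁻], so it precipitates first.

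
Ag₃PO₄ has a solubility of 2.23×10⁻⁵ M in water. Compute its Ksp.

Ksp = 6.68×10⁻¹⁸

Ag₃PO₄(s) ⇌ 3 Ag⁺(aq) + PO₄³⁻(aq)
Call the molar solubility s, so that [Ag⁺] = 3s and [PO₄³⁻] = s.
Ksp = [Ag⁺]^3[PO₄³⁻] = (3s)^3 · s = 27s^4
Ksp = 27 × (2.23×10⁻⁵)^4 = 6.68×10⁻¹⁸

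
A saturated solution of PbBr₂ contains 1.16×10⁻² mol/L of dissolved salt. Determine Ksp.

Ksp = 6.24×10⁻⁶

PbBr₂(s) ⇌ Pb²⁺(aq) + 2 Br⁻(aq)
Call the molar solubility s, so that [Pb²⁺] = s and [Br⁻] = 2s.
Ksp = [Pb²⁺][Br⁻]^2 = s · (2s)^2 = 4s^3
Ksp = 4 × (1.16×10⁻²)^3 = 6.24×10⁻⁶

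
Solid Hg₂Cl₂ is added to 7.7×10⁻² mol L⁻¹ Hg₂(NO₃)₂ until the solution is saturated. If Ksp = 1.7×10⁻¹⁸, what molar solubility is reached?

2.3×10⁻⁹ M

Hg₂Cl₂(s) ⇌ Hg₂²⁺(aq) + 2 Cl⁻(aq)
Let s be the solubility of Hg₂Cl₂ here. The common ion gives [Hg₂²⁺] ≈ 7.7×10⁻² mol L⁻¹, and [Cl⁻] = 2s.
Ksp = [Hg₂²⁺][Cl⁻]^2 = (7.7×10⁻²)(2s)^2
(2s)^2 = 1.7×10⁻¹⁸ / (7.7×10⁻²) = 2.2×10⁻¹⁷
s = 2.3×10⁻⁹ mol L⁻¹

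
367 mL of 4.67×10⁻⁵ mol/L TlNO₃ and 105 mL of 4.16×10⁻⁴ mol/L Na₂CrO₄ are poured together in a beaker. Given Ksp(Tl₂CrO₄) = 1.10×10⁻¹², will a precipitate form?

No

The combined volume is 472 mL.
[Tl⁺] = (4.67×10⁻⁵)(367)/472 = 3.63×10⁻⁵ mol/L
[CrO₄²⁻] = (4.16×10⁻⁴)(105)/472 = 9.25×10⁻⁵ mol/L
Q = [Tl⁺]^2[CrO₄²⁻] = 1.22×10⁻¹³
Q < Ksp (1.22×10⁻¹³ vs 1.10×10⁻¹²); the solution remains unsaturated and no precipitate forms.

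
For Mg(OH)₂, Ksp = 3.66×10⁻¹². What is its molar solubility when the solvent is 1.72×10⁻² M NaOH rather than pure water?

Mg(OH)₂(s) ⇌ Mg²⁺(aq) + 2 OH⁻(aq)
OH⁻ is already present at 1.72×10⁻² M. If s mol/L of Mg(OH)₂ dissolves, [Mg²⁺] = s while [OH⁻] ≈ 1.72×10⁻² M.
Ksp = [Mg²⁺][OH⁻]^2 = s(1.72×10⁻²)^2
s = 3.66×10⁻¹² / (1.72×10⁻²)^2 = 1.24×10⁻⁸
s = 1.24×10⁻⁸ M

1.24×10⁻⁸ M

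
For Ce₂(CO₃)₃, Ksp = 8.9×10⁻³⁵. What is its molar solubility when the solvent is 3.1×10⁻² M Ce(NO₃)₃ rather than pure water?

Ce₂(CO₃)₃(s) ⇌ 2 Ce³⁺(aq) + 3 CO₃²⁻(aq)
The solution already contains Ce³⁺ at 3.1×10⁻² M. Let s be the molar solubility of Ce₂(CO₃)₃.
[Ce³⁺] ≈ 3.1×10⁻² M (common ion dominates); [CO₃²⁻] = 3s.
Ksp = [Ce³⁺]^2[CO₃²⁻]^3 = (3.1×10⁻²)^2(3s)^3
(3s)^3 = 8.9×10⁻³⁵ / (3.1×10⁻²)^2 = 9.3×10⁻³²
s = 1.5×10⁻¹¹ M

1.5×10⁻¹¹ M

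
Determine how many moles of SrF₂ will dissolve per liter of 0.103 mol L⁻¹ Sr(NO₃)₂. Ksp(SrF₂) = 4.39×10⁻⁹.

SrF₂(s) ⇌ Sr²⁺(aq) + 2 F⁻(aq)
Let s be the solubility of SrF₂ here. The common ion gives [Sr²⁺] ≈ 0.103 mol L⁻¹, and [F⁻] = 2s.
Ksp = [Sr²⁺][F⁻]^2 = (0.103)(2s)^2
(2s)^2 = 4.39×10⁻⁹ / (0.103) = 4.26×10⁻⁸
s = 1.03×10⁻⁴ mol L⁻¹

1.03×10⁻⁴ M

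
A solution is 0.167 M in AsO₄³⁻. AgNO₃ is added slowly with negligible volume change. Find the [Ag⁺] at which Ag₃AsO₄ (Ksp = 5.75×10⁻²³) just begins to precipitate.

7.01×10⁻⁸ M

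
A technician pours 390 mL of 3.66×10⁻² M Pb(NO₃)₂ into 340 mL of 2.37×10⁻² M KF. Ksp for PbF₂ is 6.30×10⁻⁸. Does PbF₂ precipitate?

Yes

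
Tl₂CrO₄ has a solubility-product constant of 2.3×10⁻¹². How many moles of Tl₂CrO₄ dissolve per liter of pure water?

Tl₂CrO₄(s) ⇌ 2 Tl⁺(aq) + CrO₄²⁻(aq)
Let s be the molar solubility. Then [Tl⁺] = 2s and [CrO₄²⁻] = s.
Ksp = [Tl⁺]^2[CrO₄²⁻] = (2s)^2 · s = 4s^3
4s^3 = 2.3×10⁻¹²  ⇒  s^3 = 5.8×10⁻¹³
s = 8.3×10⁻⁵ M

8.3×10⁻⁵ M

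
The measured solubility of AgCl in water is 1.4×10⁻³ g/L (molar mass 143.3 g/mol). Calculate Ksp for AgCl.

Molar solubility s = (1.4×10⁻³ g/L) / (143.3 g/mol) = 9.770×10⁻⁶ mol/L
AgCl(s) ⇌ Ag⁺(aq) + Cl⁻(aq)
For each mole of AgCl that dissolves per liter, [Ag⁺] = s and [Cl⁻] = s; let s denote this solubility.
Ksp = [Ag⁺][Cl⁻] = s · s = s^2
Ksp = (9.770×10⁻⁶)^2 = 9.5×10⁻¹¹

Ksp = 9.5×10⁻¹¹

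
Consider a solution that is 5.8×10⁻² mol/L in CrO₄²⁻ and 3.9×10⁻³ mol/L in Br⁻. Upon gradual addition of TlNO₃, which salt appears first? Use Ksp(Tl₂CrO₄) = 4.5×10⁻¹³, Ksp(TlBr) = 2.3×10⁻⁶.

Each salt precipitates once Q = Ksp for that salt.
For Tl₂CrO₄: [Tl⁺] = (Ksp/[CrO₄²⁻])^(1/2) = 2.8×10⁻⁶ mol/L
For TlBr: [Tl⁺] = (Ksp/[Br⁻]) = 5.9×10⁻⁴ mol/L
The smaller threshold [Tl⁺] is reached first, so Tl₂CrO₄ precipitates first.

Tl₂CrO₄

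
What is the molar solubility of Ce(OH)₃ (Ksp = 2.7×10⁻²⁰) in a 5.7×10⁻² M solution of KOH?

Ce(OH)₃(s) ⇌ Ce³⁺(aq) + 3 OH⁻(aq)
The solution already contains OH⁻ at 5.7×10⁻² M. Let s be the molar solubility of Ce(OH)₃.
[OH⁻] ≈ 5.7×10⁻² M (common ion dominates); [Ce³⁺] = s.
Ksp = [Ce³⁺][OH⁻]^3 = s(5.7×10⁻²)^3
s = 2.7×10⁻²⁰ / (5.7×10⁻²)^3 = 1.5×10⁻¹⁶
s = 1.5×10⁻¹⁶ M

1.5×10⁻¹⁶ M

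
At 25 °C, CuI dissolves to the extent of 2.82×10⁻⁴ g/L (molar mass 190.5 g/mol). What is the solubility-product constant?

Ksp = 2.19×10⁻¹²

Molar solubility s = (2.82×10⁻⁴ g/L) / (190.5 g/mol) = 1.4803×10⁻⁶ mol/L
CuI(s) ⇌ Cu⁺(aq) + I⁻(aq)
With molar solubility s: [Cu⁺] = s, [I⁻] = s.
Ksp = [Cu⁺][I⁻] = s · s = s^2
Ksp = (1.4803×10⁻⁶)^2 = 2.19×10⁻¹²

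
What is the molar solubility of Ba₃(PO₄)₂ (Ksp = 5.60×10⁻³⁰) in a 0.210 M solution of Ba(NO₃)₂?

Ba₃(PO₄)₂(s) ⇌ 3 Ba²⁺(aq) + 2 PO₄³⁻(aq)
With Ba²⁺ already at 0.210 M and s small, take [Ba²⁺] ≈ 0.210 M and [PO₄³⁻] = 2s.
Ksp = [Ba²⁺]^3[PO₄³⁻]^2 = (0.210)^3(2s)^2
(2s)^2 = 5.60×10⁻³⁰ / (0.210)^3 = 6.05×10⁻²⁸
s = 1.23×10⁻¹⁴ M

1.23×10⁻¹⁴ M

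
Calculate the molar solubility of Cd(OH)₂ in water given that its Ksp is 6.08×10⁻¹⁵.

1.15×10⁻⁵ M

Cd(OH)₂(s) ⇌ Cd²⁺(aq) + 2 OH⁻(aq)
Call the molar solubility s, so that [Cd²⁺] = s and [OH⁻] = 2s.
Ksp = [Cd²⁺][OH⁻]^2 = s · (2s)^2 = 4s^3
4s^3 = 6.08×10⁻¹⁵  ⇒  s^3 = 1.52×10⁻¹⁵
s = (1.52×10⁻¹⁵)^(1/3) = 1.15×10⁻⁵ mol L⁻¹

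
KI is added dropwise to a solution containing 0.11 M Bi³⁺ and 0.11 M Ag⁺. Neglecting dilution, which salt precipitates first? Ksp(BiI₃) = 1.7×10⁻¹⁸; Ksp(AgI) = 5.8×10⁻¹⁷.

Precipitation of each salt begins when its ion product equals Ksp.
For BiI₃: [I⁻] = (Ksp/[Bi³⁺])^(1/3) = 2.5×10⁻⁶ M
For AgI: [I⁻] = (Ksp/[Ag⁺]) = 5.3×10⁻¹⁶ M
The smaller threshold [I⁻] is reached first, so AgI precipitates first.

AgI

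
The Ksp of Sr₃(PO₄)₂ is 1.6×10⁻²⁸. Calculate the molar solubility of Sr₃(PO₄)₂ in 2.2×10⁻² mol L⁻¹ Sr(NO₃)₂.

1.9×10⁻¹² M

Sr₃(PO₄)₂(s) ⇌ 3 Sr²⁺(aq) + 2 PO₄³⁻(aq)
Sr²⁺ is already present at 2.2×10⁻² mol L⁻¹. If s mol/L of Sr₃(PO₄)₂ dissolves, [PO₄³⁻] = 2s while [Sr²⁺] ≈ 2.2×10⁻² mol L⁻¹.
Ksp = [Sr²⁺]^3[PO₄³⁻]^2 = (2.2×10⁻²)^3(2s)^2
(2s)^2 = 1.6×10⁻²⁸ / (2.2×10⁻²)^3 = 1.5×10⁻²³
s = 1.9×10⁻¹² mol L⁻¹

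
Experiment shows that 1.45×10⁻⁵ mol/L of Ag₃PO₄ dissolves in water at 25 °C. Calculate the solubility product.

Ag₃PO₄(s) ⇌ 3 Ag⁺(aq) + PO₄³⁻(aq)
With molar solubility s: [Ag⁺] = 3s, [PO₄³⁻] = s.
Ksp = [Ag⁺]^3[PO₄³⁻] = (3s)^3 · s = 27s^4
Ksp = 27 × (1.45×10⁻⁵)^4 = 1.19×10⁻¹⁸

Ksp = 1.19×10⁻¹⁸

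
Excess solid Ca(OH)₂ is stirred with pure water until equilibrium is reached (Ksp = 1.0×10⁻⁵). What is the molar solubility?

Ca(OH)₂(s) ⇌ Ca²⁺(aq) + 2 OH⁻(aq)
Let s be the molar solubility. Then [Ca²⁺] = s and [OH⁻] = 2s.
Ksp = [Ca²⁺][OH⁻]^2 = s · (2s)^2 = 4s^3
4s^3 = 1.0×10⁻⁵  ⇒  s^3 = 2.5×10⁻⁶
s = 1.4×10⁻² mol/L

1.4×10⁻² M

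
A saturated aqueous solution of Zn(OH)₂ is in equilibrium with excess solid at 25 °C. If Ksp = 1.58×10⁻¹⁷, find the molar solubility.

1.58×10⁻⁶ M

Zn(OH)₂(s) ⇌ Zn²⁺(aq) + 2 OH⁻(aq)
Let s be the molar solubility. Then [Zn²⁺] = s and [OH⁻] = 2s.
Ksp = [Zn²⁺][OH⁻]^2 = s · (2s)^2 = 4s^3
4s^3 = 1.58×10⁻¹⁷  ⇒  s^3 = 3.95×10⁻¹⁸
s = 1.58×10⁻⁶ mol/L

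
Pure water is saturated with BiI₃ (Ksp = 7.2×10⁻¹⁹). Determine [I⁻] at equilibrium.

3.8×10⁻⁵ M

BiI₃(s) ⇌ Bi³⁺(aq) + 3 I⁻(aq)
With molar solubility s: [Bi³⁺] = s, [I⁻] = 3s.
Ksp = [Bi³⁺][I⁻]^3 = s · (3s)^3 = 27s^4 = 7.2×10⁻¹⁹
s = 1.3×10⁻⁵ mol L⁻¹
[I⁻] = 3s = 3.8×10⁻⁵ mol L⁻¹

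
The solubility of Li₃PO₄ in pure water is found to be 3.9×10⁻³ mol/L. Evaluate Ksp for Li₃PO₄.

Ksp = 6.2×10⁻⁹

Li₃PO₄(s) ⇌ 3 Li⁺(aq) + PO₄³⁻(aq)
Call the molar solubility s, so that [Li⁺] = 3s and [PO₄³⁻] = s.
Ksp = [Li⁺]^3[PO₄³⁻] = (3s)^3 · s = 27s^4
Ksp = 27 × (3.9×10⁻³)^4 = 6.2×10⁻⁹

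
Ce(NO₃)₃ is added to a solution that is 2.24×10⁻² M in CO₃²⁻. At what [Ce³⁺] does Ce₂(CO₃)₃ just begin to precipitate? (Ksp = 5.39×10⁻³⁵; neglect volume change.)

Each salt precipitates once Q = Ksp for that salt.
Ce₂(CO₃)₃(s) ⇌ 2 Ce³⁺(aq) + 3 CO₃²⁻(aq)
Ksp = [Ce³⁺]^2[CO₃²⁻]^3 = [Ce³⁺]^2(2.24×10⁻²)^3
[Ce³⁺]^2 = 5.39×10⁻³⁵ / (2.24×10⁻²)^3 = 4.80×10⁻³⁰
[Ce³⁺] = 2.19×10⁻¹⁵ M

2.19×10⁻¹⁵ M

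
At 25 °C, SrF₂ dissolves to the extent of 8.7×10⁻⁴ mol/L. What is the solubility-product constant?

SrF₂(s) ⇌ Sr²⁺(aq) + 2 F⁻(aq)
With molar solubility s: [Sr²⁺] = s, [F⁻] = 2s.
Ksp = [Sr²⁺][F⁻]^2 = s · (2s)^2 = 4s^3
Ksp = 4 × (8.7×10⁻⁴)^3 = 2.6×10⁻⁹

Ksp = 2.6×10⁻⁹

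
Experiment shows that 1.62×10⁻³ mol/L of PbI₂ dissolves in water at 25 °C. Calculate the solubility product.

Ksp = 1.70×10⁻⁸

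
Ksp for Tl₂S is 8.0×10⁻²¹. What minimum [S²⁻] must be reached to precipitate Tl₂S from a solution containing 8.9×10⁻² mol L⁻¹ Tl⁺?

Precipitation of each salt begins when its ion product equals Ksp.
Tl₂S(s) ⇌ 2 Tl⁺(aq) + S²⁻(aq)
Ksp = [Tl⁺]^2[S²⁻] = [S²⁻](8.9×10⁻²)^2
[S²⁻] = 8.0×10⁻²¹ / (8.9×10⁻²)^2 = 1.0×10⁻¹⁸
[S²⁻] = 1.0×10⁻¹⁸ mol L⁻¹

1.0×10⁻¹⁸ M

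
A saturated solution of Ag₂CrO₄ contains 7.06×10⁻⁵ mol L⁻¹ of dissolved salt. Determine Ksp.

Ag₂CrO₄(s) ⇌ 2 Ag⁺(aq) + CrO₄²⁻(aq)
Call the molar solubility s, so that [Ag⁺] = 2s and [CrO₄²⁻] = s.
Ksp = [Ag⁺]^2[CrO₄²⁻] = (2s)^2 · s = 4s^3
Ksp = 4 × (7.06×10⁻⁵)^3 = 1.41×10⁻¹²

Ksp = 1.41×10⁻¹²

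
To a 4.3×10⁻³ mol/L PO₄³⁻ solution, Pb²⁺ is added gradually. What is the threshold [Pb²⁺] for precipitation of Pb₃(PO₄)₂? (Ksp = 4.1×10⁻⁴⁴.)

1.3×10⁻¹³ M

The threshold for precipitation is Q = Ksp.
Pb₃(PO₄)₂(s) ⇌ 3 Pb²⁺(aq) + 2 PO₄³⁻(aq)
Ksp = [Pb²⁺]^3[PO₄³⁻]^2 = [Pb²⁺]^3(4.3×10⁻³)^2
[Pb²⁺]^3 = 4.1×10⁻⁴⁴ / (4.3×10⁻³)^2 = 2.2×10⁻³⁹
[Pb²⁺] = 1.3×10⁻¹³ mol/L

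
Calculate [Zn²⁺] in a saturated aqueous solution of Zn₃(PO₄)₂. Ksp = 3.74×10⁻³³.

Zn₃(PO₄)₂(s) ⇌ 3 Zn²⁺(aq) + 2 PO₄³⁻(aq)
For each mole of Zn₃(PO₄)₂ that dissolves per liter, [Zn²⁺] = 3s and [PO₄³⁻] = 2s; let s denote this solubility.
Ksp = [Zn²⁺]^3[PO₄³⁻]^2 = (3s)^3 · (2s)^2 = 108s^5 = 3.74×10⁻³³
s = 1.28×10⁻⁷ M
[Zn²⁺] = 3s = 3.85×10⁻⁷ M

3.85×10⁻⁷ M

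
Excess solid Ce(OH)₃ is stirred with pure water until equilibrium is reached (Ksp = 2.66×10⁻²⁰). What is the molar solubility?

Ce(OH)₃(s) ⇌ Ce³⁺(aq) + 3 OH⁻(aq)
If s mol/L of Ce(OH)₃ dissolves, [Ce³⁺] = s and [OH⁻] = 3s.
Ksp = [Ce³⁺][OH⁻]^3 = s · (3s)^3 = 27s^4
27s^4 = 2.66×10⁻²⁰  ⇒  s^4 = 9.85×10⁻²²
s = 5.60×10⁻⁶ mol/L

5.60×10⁻⁶ M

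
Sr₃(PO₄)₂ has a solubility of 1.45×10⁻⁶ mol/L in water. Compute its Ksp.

Ksp = 6.92×10⁻²⁸

Sr₃(PO₄)₂(s) ⇌ 3 Sr²⁺(aq) + 2 PO₄³⁻(aq)
If s mol/L of Sr₃(PO₄)₂ dissolves, [Sr²⁺] = 3s and [PO₄³⁻] = 2s.
Ksp = [Sr²⁺]^3[PO₄³⁻]^2 = (3s)^3 · (2s)^2 = 108s^5
Ksp = 108 × (1.45×10⁻⁶)^5 = 6.92×10⁻²⁸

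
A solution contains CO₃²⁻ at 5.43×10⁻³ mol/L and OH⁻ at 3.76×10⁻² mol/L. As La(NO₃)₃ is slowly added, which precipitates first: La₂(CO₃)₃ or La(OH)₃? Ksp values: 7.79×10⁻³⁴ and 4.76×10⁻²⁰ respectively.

Precipitation begins when Q = Ksp.
For La₂(CO₃)₃: [La³⁺] = (Ksp/[CO₃²⁻]^3)^(1/2) = 6.98×10⁻¹⁴ mol/L
For La(OH)₃: [La³⁺] = (Ksp/[OH⁻]^3) = 8.95×10⁻¹⁶ mol/L
La(OH)₃ requires the lower [La³⁺], so it precipitates first.

La(OH)₃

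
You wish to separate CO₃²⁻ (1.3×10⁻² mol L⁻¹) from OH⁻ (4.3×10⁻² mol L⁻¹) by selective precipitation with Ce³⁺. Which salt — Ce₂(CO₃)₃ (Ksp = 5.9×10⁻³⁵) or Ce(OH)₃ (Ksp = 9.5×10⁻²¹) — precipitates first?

Ce(OH)₃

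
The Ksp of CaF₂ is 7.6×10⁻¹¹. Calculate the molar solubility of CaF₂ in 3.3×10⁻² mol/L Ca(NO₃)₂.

2.4×10⁻⁵ M

CaF₂(s) ⇌ Ca²⁺(aq) + 2 F⁻(aq)
Ca²⁺ is already present at 3.3×10⁻² mol/L. If s mol/L of CaF₂ dissolves, [F⁻] = 2s while [Ca²⁺] ≈ 3.3×10⁻² mol/L.
Ksp = [Ca²⁺][F⁻]^2 = (3.3×10⁻²)(2s)^2
(2s)^2 = 7.6×10⁻¹¹ / (3.3×10⁻²) = 2.3×10⁻⁹
s = 2.4×10⁻⁵ mol/L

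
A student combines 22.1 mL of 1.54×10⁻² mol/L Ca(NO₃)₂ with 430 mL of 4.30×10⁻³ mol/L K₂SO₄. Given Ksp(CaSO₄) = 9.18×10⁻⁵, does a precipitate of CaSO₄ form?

The combined volume is 452.1 mL.
[Ca²⁺] = (1.54×10⁻²)(22.1)/452.1 = 7.53×10⁻⁴ mol/L
[SO₄²⁻] = (4.30×10⁻³)(430)/452.1 = 4.09×10⁻³ mol/L
Q = [Ca²⁺][SO₄²⁻] = 3.08×10⁻⁶
Q = 3.08×10⁻⁶ < Ksp = 9.18×10⁻⁵, so the solution is unsaturated and no precipitate forms.

No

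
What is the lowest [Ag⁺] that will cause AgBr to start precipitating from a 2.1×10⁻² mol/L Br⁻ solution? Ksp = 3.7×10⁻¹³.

1.8×10⁻¹¹ M

Precipitation of each salt begins when its ion product equals Ksp.
AgBr(s) ⇌ Ag⁺(aq) + Br⁻(aq)
Ksp = [Ag⁺][Br⁻] = [Ag⁺](2.1×10⁻²)
[Ag⁺] = 3.7×10⁻¹³ / (2.1×10⁻²) = 1.8×10⁻¹¹
[Ag⁺] = 1.8×10⁻¹¹ mol/L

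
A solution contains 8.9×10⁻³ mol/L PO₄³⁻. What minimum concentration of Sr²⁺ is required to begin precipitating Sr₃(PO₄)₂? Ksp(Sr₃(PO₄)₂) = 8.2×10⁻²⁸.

2.2×10⁻⁸ M

The threshold for precipitation is Q = Ksp.
Sr₃(PO₄)₂(s) ⇌ 3 Sr²⁺(aq) + 2 PO₄³⁻(aq)
Ksp = [Sr²⁺]^3[PO₄³⁻]^2 = [Sr²⁺]^3(8.9×10⁻³)^2
[Sr²⁺]^3 = 8.2×10⁻²⁸ / (8.9×10⁻³)^2 = 1.0×10⁻²³
[Sr²⁺] = 2.2×10⁻⁸ mol/L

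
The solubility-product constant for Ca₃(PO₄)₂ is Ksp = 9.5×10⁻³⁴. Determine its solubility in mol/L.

9.7×10⁻⁸ M

Ca₃(PO₄)₂(s) ⇌ 3 Ca²⁺(aq) + 2 PO₄³⁻(aq)
For each mole of Ca₃(PO₄)₂ that dissolves per liter, [Ca²⁺] = 3s and [PO₄³⁻] = 2s; let s denote this solubility.
Ksp = [Ca²⁺]^3[PO₄³⁻]^2 = (3s)^3 · (2s)^2 = 108s^5
108s^5 = 9.5×10⁻³⁴  ⇒  s^5 = 8.8×10⁻³⁶
s = (8.8×10⁻³⁶)^(1/5) = 9.7×10⁻⁸ mol L⁻¹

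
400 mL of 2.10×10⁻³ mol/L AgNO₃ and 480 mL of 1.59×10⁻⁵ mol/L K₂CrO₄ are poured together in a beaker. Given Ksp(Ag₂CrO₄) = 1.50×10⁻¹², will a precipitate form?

Yes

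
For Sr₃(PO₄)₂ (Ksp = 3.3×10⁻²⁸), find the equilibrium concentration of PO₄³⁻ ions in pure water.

Sr₃(PO₄)₂(s) ⇌ 3 Sr²⁺(aq) + 2 PO₄³⁻(aq)
If s mol/L of Sr₃(PO₄)₂ dissolves, [Sr²⁺] = 3s and [PO₄³⁻] = 2s.
Ksp = [Sr²⁺]^3[PO₄³⁻]^2 = (3s)^3 · (2s)^2 = 108s^5 = 3.3×10⁻²⁸
s = 1.3×10⁻⁶ mol/L
[PO₄³⁻] = 2s = 2.5×10⁻⁶ mol/L

2.5×10⁻⁶ M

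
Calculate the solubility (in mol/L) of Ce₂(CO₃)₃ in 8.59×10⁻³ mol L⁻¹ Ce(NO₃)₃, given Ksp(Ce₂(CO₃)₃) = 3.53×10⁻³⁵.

2.61×10⁻¹¹ M

Ce₂(CO₃)₃(s) ⇌ 2 Ce³⁺(aq) + 3 CO₃²⁻(aq)
The solution already contains Ce³⁺ at 8.59×10⁻³ mol L⁻¹. Let s be the molar solubility of Ce₂(CO₃)₃.
[Ce³⁺] ≈ 8.59×10⁻³ mol L⁻¹ (common ion dominates); [CO₃²⁻] = 3s.
Ksp = [Ce³⁺]^2[CO₃²⁻]^3 = (8.59×10⁻³)^2(3s)^3
(3s)^3 = 3.53×10⁻³⁵ / (8.59×10⁻³)^2 = 4.78×10⁻³¹
s = 2.61×10⁻¹¹ mol L⁻¹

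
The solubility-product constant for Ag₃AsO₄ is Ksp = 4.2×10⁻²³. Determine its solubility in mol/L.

Ag₃AsO₄(s) ⇌ 3 Ag⁺(aq) + AsO₄³⁻(aq)
Let s be the molar solubility. Then [Ag⁺] = 3s and [AsO₄³⁻] = s.
Ksp = [Ag⁺]^3[AsO₄³⁻] = (3s)^3 · s = 27s^4
27s^4 = 4.2×10⁻²³  ⇒  s^4 = 1.6×10⁻²⁴
Taking the 4th root, s = 1.1×10⁻⁶ M.

1.1×10⁻⁶ M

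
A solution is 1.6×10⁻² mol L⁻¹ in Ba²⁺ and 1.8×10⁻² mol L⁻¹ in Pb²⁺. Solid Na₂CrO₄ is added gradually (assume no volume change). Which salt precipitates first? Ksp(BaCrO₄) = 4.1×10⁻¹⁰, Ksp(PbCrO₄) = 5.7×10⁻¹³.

Each salt precipitates once Q = Ksp for that salt.
For BaCrO₄: [CrO₄²⁻] = (Ksp/[Ba²⁺]) = 2.6×10⁻⁸ mol L⁻¹
For PbCrO₄: [CrO₄²⁻] = (Ksp/[Pb²⁺]) = 3.2×10⁻¹¹ mol L⁻¹
The smaller threshold [CrO₄²⁻] is reached first, so PbCrO₄ precipitates first.

PbCrO₄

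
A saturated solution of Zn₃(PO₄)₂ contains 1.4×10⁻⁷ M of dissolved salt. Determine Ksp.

Ksp = 5.8×10⁻³³

Zn₃(PO₄)₂(s) ⇌ 3 Zn²⁺(aq) + 2 PO₄³⁻(aq)
With molar solubility s: [Zn²⁺] = 3s, [PO₄³⁻] = 2s.
Ksp = [Zn²⁺]^3[PO₄³⁻]^2 = (3s)^3 · (2s)^2 = 108s^5
Ksp = 108 × (1.4×10⁻⁷)^5 = 5.8×10⁻³³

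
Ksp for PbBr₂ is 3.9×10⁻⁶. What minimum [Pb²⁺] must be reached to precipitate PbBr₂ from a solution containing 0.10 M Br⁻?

3.9×10⁻⁴ M

Precipitation begins when Q = Ksp.
PbBr₂(s) ⇌ Pb²⁺(aq) + 2 Br⁻(aq)
Ksp = [Pb²⁺][Br⁻]^2 = [Pb²⁺](0.10)^2
[Pb²⁺] = 3.9×10⁻⁶ / (0.10)^2 = 3.9×10⁻⁴
[Pb²⁺] = 3.9×10⁻⁴ M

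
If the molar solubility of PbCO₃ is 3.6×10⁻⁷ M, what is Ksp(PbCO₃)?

Ksp = 1.3×10⁻¹³

PbCO₃(s) ⇌ Pb²⁺(aq) + CO₃²⁻(aq)
Let s be the molar solubility. Then [Pb²⁺] = s and [CO₃²⁻] = s.
Ksp = [Pb²⁺][CO₃²⁻] = s · s = s^2
Ksp = (3.6×10⁻⁷)^2 = 1.3×10⁻¹³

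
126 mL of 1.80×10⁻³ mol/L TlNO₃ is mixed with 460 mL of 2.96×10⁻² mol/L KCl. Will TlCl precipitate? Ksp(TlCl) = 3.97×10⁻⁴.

No

Total volume after mixing = 126 + 460 = 586 mL.
[Tl⁺] = (1.80×10⁻³)(126)/586 = 3.87×10⁻⁴ mol/L
[Cl⁻] = (2.96×10⁻²)(460)/586 = 2.32×10⁻² mol/L
Q = [Tl⁺][Cl⁻] = 8.99×10⁻⁶
Q = 8.99×10⁻⁶ < Ksp = 3.97×10⁻⁴, so the solution is unsaturated and no precipitate forms.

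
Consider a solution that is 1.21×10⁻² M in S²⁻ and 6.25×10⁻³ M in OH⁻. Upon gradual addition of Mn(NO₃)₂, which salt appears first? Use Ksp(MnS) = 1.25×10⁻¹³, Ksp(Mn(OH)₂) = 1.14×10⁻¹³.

MnS

Precipitation begins when Q = Ksp.
For MnS: [Mn²⁺] = (Ksp/[S²⁻]) = 1.03×10⁻¹¹ M
For Mn(OH)₂: [Mn²⁺] = (Ksp/[OH⁻]^2) = 2.92×10⁻⁹ M
Since MnS needs less Mn²⁺ to reach saturation, it precipitates first.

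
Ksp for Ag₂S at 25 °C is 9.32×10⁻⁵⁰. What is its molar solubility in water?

Ag₂S(s) ⇌ 2 Ag⁺(aq) + S²⁻(aq)
For each mole of Ag₂S that dissolves per liter, [Ag⁺] = 2s and [S²⁻] = s; let s denote this solubility.
Ksp = [Ag⁺]^2[S²⁻] = (2s)^2 · s = 4s^3
4s^3 = 9.32×10⁻⁵⁰  ⇒  s^3 = 2.33×10⁻⁵⁰
s = 2.86×10⁻¹⁷ M

2.86×10⁻¹⁷ M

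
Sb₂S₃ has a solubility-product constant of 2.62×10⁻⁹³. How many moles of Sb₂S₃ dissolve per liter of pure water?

1.19×10⁻¹⁹ M

Sb₂S₃(s) ⇌ 2 Sb³⁺(aq) + 3 S²⁻(aq)
For each mole of Sb₂S₃ that dissolves per liter, [Sb³⁺] = 2s and [S²⁻] = 3s; let s denote this solubility.
Ksp = [Sb³⁺]^2[S²⁻]^3 = (2s)^2 · (3s)^3 = 108s^5
108s^5 = 2.62×10⁻⁹³  ⇒  s^5 = 2.43×10⁻⁹⁵
s = (2.43×10⁻⁹⁵)^(1/5) = 1.19×10⁻¹⁹ M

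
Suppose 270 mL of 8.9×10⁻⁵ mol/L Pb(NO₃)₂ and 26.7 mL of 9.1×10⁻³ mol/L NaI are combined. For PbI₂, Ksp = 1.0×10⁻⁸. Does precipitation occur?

Total volume after mixing = 270 + 26.7 = 296.7 mL.
[Pb²⁺] = (8.9×10⁻⁵)(270)/296.7 = 8.1×10⁻⁵ mol/L
[I⁻] = (9.1×10⁻³)(26.7)/296.7 = 8.2×10⁻⁴ mol/L
Q = [Pb²⁺][I⁻]^2 = 5.4×10⁻¹¹
Q < Ksp (5.4×10⁻¹¹ vs 1.0×10⁻⁸); the solution remains unsaturated and no precipitate forms.

No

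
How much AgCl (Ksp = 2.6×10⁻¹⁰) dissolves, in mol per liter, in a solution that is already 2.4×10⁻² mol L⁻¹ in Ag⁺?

1.1×10⁻⁸ M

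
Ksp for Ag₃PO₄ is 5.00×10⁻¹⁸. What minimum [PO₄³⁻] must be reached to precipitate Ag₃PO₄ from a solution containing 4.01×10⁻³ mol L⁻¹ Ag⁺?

Precipitation of each salt begins when its ion product equals Ksp.
Ag₃PO₄(s) ⇌ 3 Ag⁺(aq) + PO₄³⁻(aq)
Ksp = [Ag⁺]^3[PO₄³⁻] = [PO₄³⁻](4.01×10⁻³)^3
[PO₄³⁻] = 5.00×10⁻¹⁸ / (4.01×10⁻³)^3 = 7.75×10⁻¹¹
[PO₄³⁻] = 7.75×10⁻¹¹ mol L⁻¹

7.75×10⁻¹¹ M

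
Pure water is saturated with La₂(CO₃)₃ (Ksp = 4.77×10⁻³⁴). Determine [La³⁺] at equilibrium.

1.70×10⁻⁷ M

La₂(CO₃)₃(s) ⇌ 2 La³⁺(aq) + 3 CO₃²⁻(aq)
Call the molar solubility s, so that [La³⁺] = 2s and [CO₃²⁻] = 3s.
Ksp = [La³⁺]^2[CO₃²⁻]^3 = (2s)^2 · (3s)^3 = 108s^5 = 4.77×10⁻³⁴
s = 8.49×10⁻⁸ mol/L
[La³⁺] = 2s = 1.70×10⁻⁷ mol/L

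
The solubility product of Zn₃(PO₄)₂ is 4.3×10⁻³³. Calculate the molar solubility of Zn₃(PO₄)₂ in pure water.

1.3×10⁻⁷ M

Zn₃(PO₄)₂(s) ⇌ 3 Zn²⁺(aq) + 2 PO₄³⁻(aq)
With molar solubility s: [Zn²⁺] = 3s, [PO₄³⁻] = 2s.
Ksp = [Zn²⁺]^3[PO₄³⁻]^2 = (3s)^3 · (2s)^2 = 108s^5
108s^5 = 4.3×10⁻³³  ⇒  s^5 = 4.0×10⁻³⁵
Taking the 5th root, s = 1.3×10⁻⁷ mol L⁻¹.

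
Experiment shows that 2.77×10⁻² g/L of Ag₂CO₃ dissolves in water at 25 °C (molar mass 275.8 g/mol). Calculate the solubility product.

s = (2.77×10⁻² g L⁻¹)/(275.8 g mol⁻¹) = 1.0044×10⁻⁴ M
Ag₂CO₃(s) ⇌ 2 Ag⁺(aq) + CO₃²⁻(aq)
With molar solubility s: [Ag⁺] = 2s, [CO₃²⁻] = s.
Ksp = [Ag⁺]^2[CO₃²⁻] = (2s)^2 · s = 4s^3
Ksp = 4 × (1.0044×10⁻⁴)^3 = 4.05×10⁻¹²

Ksp = 4.05×10⁻¹²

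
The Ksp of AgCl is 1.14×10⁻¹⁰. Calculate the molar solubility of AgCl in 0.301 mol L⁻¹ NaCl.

AgCl(s) ⇌ Ag⁺(aq) + Cl⁻(aq)
With Cl⁻ already at 0.301 mol L⁻¹ and s small, take [Cl⁻] ≈ 0.301 mol L⁻¹ and [Ag⁺] = s.
Ksp = [Ag⁺][Cl⁻] = s(0.301)
s = 1.14×10⁻¹⁰ / (0.301) = 3.79×10⁻¹⁰
s = 3.79×10⁻¹⁰ mol L⁻¹

3.79×10⁻¹⁰ M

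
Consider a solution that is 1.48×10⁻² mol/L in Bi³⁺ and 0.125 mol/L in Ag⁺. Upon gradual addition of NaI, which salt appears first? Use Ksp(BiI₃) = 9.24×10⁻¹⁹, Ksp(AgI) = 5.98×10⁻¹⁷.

AgI

Each salt precipitates once Q = Ksp for that salt.
For BiI₃: [I⁻] = (Ksp/[Bi³⁺])^(1/3) = 3.97×10⁻⁶ mol/L
For AgI: [I⁻] = (Ksp/[Ag⁺]) = 4.78×10⁻¹⁶ mol/L
The smaller threshold [I⁻] is reached first, so AgI precipitates first.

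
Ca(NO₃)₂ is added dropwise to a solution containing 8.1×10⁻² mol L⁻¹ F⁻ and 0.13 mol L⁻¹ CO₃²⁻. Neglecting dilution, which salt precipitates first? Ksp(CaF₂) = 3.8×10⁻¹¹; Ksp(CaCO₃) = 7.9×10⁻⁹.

CaF₂

A salt starts to precipitate once the ion product Q reaches its Ksp.
For CaF₂: [Ca²⁺] = (Ksp/[F⁻]^2) = 5.8×10⁻⁹ mol L⁻¹
For CaCO₃: [Ca²⁺] = (Ksp/[CO₃²⁻]) = 6.1×10⁻⁸ mol L⁻¹
The smaller threshold [Ca²⁺] is reached first, so CaF₂ precipitates first.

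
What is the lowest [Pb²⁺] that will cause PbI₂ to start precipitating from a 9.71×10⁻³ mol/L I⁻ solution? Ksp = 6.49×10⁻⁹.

Each salt precipitates once Q = Ksp for that salt.
PbI₂(s) ⇌ Pb²⁺(aq) + 2 I⁻(aq)
Ksp = [Pb²⁺][I⁻]^2 = [Pb²⁺](9.71×10⁻³)^2
[Pb²⁺] = 6.49×10⁻⁹ / (9.71×10⁻³)^2 = 6.88×10⁻⁵
[Pb²⁺] = 6.88×10⁻⁵ mol/L

6.88×10⁻⁵ M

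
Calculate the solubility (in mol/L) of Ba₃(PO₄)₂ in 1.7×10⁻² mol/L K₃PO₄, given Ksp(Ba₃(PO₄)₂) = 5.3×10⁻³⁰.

8.8×10⁻¹⁰ M

Ba₃(PO₄)₂(s) ⇌ 3 Ba²⁺(aq) + 2 PO₄³⁻(aq)
PO₄³⁻ is already present at 1.7×10⁻² mol/L. If s mol/L of Ba₃(PO₄)₂ dissolves, [Ba²⁺] = 3s while [PO₄³⁻] ≈ 1.7×10⁻² mol/L.
Ksp = [Ba²⁺]^3[PO₄³⁻]^2 = (3s)^3(1.7×10⁻²)^2
(3s)^3 = 5.3×10⁻³⁰ / (1.7×10⁻²)^2 = 1.8×10⁻²⁶
s = 8.8×10⁻¹⁰ mol/L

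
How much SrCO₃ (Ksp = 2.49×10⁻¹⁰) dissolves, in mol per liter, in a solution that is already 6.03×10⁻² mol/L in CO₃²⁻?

SrCO₃(s) ⇌ Sr²⁺(aq) + CO₃²⁻(aq)
CO₃²⁻ is already present at 6.03×10⁻² mol/L. If s mol/L of SrCO₃ dissolves, [Sr²⁺] = s while [CO₃²⁻] ≈ 6.03×10⁻² mol/L.
Ksp = [Sr²⁺][CO₃²⁻] = s(6.03×10⁻²)
s = 2.49×10⁻¹⁰ / (6.03×10⁻²) = 4.13×10⁻⁹
s = 4.13×10⁻⁹ mol/L

4.13×10⁻⁹ M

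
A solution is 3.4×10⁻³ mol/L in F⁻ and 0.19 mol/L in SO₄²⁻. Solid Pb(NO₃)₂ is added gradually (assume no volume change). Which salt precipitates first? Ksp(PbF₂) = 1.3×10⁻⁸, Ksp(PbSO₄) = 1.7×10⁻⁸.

PbSO₄

Precipitation of each salt begins when its ion product equals Ksp.
For PbF₂: [Pb²⁺] = (Ksp/[F⁻]^2) = 1.1×10⁻³ mol/L
For PbSO₄: [Pb²⁺] = (Ksp/[SO₄²⁻]) = 8.9×10⁻⁸ mol/L
The smaller threshold [Pb²⁺] is reached first, so PbSO₄ precipitates first.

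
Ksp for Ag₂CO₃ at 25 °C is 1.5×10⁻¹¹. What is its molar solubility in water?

Ag₂CO₃(s) ⇌ 2 Ag⁺(aq) + CO₃²⁻(aq)
For each mole of Ag₂CO₃ that dissolves per liter, [Ag⁺] = 2s and [CO₃²⁻] = s; let s denote this solubility.
Ksp = [Ag⁺]^2[CO₃²⁻] = (2s)^2 · s = 4s^3
4s^3 = 1.5×10⁻¹¹  ⇒  s^3 = 3.8×10⁻¹²
s = 1.6×10⁻⁴ mol L⁻¹

1.6×10⁻⁴ M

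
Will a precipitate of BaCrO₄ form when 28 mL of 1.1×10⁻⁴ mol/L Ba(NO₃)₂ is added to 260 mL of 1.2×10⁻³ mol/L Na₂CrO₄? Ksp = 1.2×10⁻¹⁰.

Total volume after mixing = 28 + 260 = 288 mL.
[Ba²⁺] = (1.1×10⁻⁴)(28)/288 = 1.1×10⁻⁵ mol/L
[CrO₄²⁻] = (1.2×10⁻³)(260)/288 = 1.1×10⁻³ mol/L
Q = [Ba²⁺][CrO₄²⁻] = 1.2×10⁻⁸
Q = 1.2×10⁻⁸ > Ksp = 1.2×10⁻¹⁰, so the solution is supersaturated and BaCrO₄ precipitates.

Yes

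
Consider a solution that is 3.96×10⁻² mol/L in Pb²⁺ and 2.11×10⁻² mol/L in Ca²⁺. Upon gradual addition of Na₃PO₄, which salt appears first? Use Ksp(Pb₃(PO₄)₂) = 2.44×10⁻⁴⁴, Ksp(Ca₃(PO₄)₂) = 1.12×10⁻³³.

Precipitation of each salt begins when its ion product equals Ksp.
For Pb₃(PO₄)₂: [PO₄³⁻] = (Ksp/[Pb²⁺]^3)^(1/2) = 1.98×10⁻²⁰ mol/L
For Ca₃(PO₄)₂: [PO₄³⁻] = (Ksp/[Ca²⁺]^3)^(1/2) = 1.09×10⁻¹⁴ mol/L
Since Pb₃(PO₄)₂ needs less PO₄³⁻ to reach saturation, it precipitates first.

Pb₃(PO₄)₂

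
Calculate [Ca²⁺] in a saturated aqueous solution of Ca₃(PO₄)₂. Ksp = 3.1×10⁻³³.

Ca₃(PO₄)₂(s) ⇌ 3 Ca²⁺(aq) + 2 PO₄³⁻(aq)
Call the molar solubility s, so that [Ca²⁺] = 3s and [PO₄³⁻] = 2s.
Ksp = [Ca²⁺]^3[PO₄³⁻]^2 = (3s)^3 · (2s)^2 = 108s^5 = 3.1×10⁻³³
s = 1.2×10⁻⁷ mol L⁻¹
[Ca²⁺] = 3s = 3.7×10⁻⁷ mol L⁻¹

3.7×10⁻⁷ M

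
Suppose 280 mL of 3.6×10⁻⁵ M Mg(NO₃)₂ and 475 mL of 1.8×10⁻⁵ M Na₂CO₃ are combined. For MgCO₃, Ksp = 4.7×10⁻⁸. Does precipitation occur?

No

After mixing, V = 280 mL + 475 mL = 755 mL.
[Mg²⁺] = (3.6×10⁻⁵)(280)/755 = 1.3×10⁻⁵ M
[CO₃²⁻] = (1.8×10⁻⁵)(475)/755 = 1.1×10⁻⁵ M
Q = [Mg²⁺][CO₃²⁻] = 1.5×10⁻¹⁰
Since Q (1.5×10⁻¹⁰) is less than Ksp (4.7×10⁻⁸), no MgCO₃ precipitates.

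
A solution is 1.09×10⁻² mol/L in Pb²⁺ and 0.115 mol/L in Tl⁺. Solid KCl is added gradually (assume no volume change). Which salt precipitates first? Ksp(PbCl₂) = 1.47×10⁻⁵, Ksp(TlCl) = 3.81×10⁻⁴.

Each salt precipitates once Q = Ksp for that salt.
For PbCl₂: [Cl⁻] = (Ksp/[Pb²⁺])^(1/2) = 3.67×10⁻² mol/L
For TlCl: [Cl⁻] = (Ksp/[Tl⁺]) = 3.31×10⁻³ mol/L
The smaller threshold [Cl⁻] is reached first, so TlCl precipitates first.

TlCl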